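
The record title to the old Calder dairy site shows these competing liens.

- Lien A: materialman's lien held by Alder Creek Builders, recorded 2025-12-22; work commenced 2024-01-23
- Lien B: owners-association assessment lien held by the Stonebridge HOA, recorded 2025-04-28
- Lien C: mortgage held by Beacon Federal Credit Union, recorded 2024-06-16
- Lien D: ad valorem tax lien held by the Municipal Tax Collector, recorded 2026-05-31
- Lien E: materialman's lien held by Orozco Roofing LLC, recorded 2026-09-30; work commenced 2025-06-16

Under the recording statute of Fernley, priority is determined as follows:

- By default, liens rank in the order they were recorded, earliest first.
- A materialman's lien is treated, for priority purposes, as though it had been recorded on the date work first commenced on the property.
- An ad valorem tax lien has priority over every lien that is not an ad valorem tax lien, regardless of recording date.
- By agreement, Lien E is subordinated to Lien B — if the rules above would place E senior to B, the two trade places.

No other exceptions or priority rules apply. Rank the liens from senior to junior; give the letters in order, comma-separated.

D, A, C, B, E

Effective dates after the stated exceptions: A is treated as recorded 2024-01-23, the work-commencement date; E's effective date is 2025-06-16, when work began.
D is an ad valorem tax lien and takes priority over every other lien.
Ordering the rest by effective date: A (2024-01-23), C (2024-06-16), B (2025-04-28), E (2025-06-16).
E is already junior to B, so the subordination agreement changes nothing.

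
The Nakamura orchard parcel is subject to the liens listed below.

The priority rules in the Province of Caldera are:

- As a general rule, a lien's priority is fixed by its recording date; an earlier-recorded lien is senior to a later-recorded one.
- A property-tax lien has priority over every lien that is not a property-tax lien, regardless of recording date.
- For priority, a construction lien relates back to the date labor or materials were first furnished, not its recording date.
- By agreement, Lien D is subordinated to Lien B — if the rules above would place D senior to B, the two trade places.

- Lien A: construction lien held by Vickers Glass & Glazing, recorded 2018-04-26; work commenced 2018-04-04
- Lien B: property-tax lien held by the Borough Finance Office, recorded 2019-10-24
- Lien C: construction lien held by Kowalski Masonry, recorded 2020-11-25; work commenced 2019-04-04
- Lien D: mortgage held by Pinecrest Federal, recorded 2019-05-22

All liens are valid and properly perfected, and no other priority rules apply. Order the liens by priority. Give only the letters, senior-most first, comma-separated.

Effective dates after the stated exceptions: A relates back to 2018-04-04 (work commenced); C relates back to 2019-04-04 (work commenced).
B is a property-tax lien and takes priority over every other lien.
Among the remaining liens, by effective date: A (2018-04-04), C (2019-04-04), D (2019-05-22).
D is already junior to B, so the subordination agreement changes nothing.

B, A, C, D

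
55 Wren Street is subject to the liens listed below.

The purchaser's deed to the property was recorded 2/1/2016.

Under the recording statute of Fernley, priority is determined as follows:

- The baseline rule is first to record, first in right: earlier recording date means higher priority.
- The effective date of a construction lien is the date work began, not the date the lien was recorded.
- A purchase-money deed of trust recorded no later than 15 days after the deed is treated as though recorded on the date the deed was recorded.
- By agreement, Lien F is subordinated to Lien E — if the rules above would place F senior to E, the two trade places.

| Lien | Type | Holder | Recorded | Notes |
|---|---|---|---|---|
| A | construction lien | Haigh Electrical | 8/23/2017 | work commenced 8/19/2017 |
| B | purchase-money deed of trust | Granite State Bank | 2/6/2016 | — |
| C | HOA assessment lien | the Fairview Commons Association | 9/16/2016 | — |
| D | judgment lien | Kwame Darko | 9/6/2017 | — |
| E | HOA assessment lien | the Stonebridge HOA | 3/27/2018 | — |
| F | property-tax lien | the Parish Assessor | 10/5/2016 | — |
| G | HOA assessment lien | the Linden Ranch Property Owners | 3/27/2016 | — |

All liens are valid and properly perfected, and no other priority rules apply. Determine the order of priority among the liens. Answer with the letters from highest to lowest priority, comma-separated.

B, G, C, E, A, D, F

First, effective dates: A relates back to 8/19/2017 (work commenced); B's effective date is the deed date, 2/1/2016.
By effective date, earliest first: B (2/1/2016), G (3/27/2016), C (9/16/2016), F (10/5/2016), A (8/19/2017), D (9/6/2017), E (3/27/2018).
F would otherwise be senior to E, so under the subordination agreement F and E exchange positions.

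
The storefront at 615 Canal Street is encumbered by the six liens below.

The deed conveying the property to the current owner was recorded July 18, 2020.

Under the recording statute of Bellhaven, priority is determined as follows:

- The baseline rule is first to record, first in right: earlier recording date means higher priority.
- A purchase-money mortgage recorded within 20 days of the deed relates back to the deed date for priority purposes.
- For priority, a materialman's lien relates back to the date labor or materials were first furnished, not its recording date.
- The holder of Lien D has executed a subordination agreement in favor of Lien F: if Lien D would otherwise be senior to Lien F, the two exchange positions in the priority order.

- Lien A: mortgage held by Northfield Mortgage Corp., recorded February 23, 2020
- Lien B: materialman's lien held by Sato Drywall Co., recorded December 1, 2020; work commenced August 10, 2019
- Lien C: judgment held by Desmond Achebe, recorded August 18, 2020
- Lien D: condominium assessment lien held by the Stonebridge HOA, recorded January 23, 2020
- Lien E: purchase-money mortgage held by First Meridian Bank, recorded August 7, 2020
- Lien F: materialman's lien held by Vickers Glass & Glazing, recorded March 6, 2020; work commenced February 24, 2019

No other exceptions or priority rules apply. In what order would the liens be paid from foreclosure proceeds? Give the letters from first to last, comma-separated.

F, B, D, A, E, C

Adjusting effective dates: B is treated as recorded August 10, 2019, the work-commencement date; E was recorded within the 20-day window, so its effective date is the deed date July 18, 2020; F is treated as recorded February 24, 2019, the work-commencement date.
Ordering by effective date: F (February 24, 2019), B (August 10, 2019), D (January 23, 2020), A (February 23, 2020), E (July 18, 2020), C (August 18, 2020).
D already ranks below F; the subordination has no effect.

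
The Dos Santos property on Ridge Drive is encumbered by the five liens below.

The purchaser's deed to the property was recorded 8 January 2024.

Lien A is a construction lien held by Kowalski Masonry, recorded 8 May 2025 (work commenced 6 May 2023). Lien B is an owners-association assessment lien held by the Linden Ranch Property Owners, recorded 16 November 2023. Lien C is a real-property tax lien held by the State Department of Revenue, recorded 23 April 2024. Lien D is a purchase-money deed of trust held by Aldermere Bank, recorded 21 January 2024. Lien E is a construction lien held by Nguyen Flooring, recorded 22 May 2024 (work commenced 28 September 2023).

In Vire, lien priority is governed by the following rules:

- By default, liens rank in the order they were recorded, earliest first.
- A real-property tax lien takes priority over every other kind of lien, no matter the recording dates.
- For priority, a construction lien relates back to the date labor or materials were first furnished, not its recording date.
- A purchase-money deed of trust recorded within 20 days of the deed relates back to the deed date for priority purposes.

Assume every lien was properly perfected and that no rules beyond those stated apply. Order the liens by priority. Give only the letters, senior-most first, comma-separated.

C, A, E, B, D

First, effective dates: A is treated as recorded 6 May 2023, the work-commencement date; D's effective date is the deed date, 8 January 2024; E relates back to 28 September 2023 (work commenced).
C, as a real-property tax lien, has superpriority and ranks first.
Remaining liens by effective date: A (6 May 2023), E (28 September 2023), B (16 November 2023), D (8 January 2024).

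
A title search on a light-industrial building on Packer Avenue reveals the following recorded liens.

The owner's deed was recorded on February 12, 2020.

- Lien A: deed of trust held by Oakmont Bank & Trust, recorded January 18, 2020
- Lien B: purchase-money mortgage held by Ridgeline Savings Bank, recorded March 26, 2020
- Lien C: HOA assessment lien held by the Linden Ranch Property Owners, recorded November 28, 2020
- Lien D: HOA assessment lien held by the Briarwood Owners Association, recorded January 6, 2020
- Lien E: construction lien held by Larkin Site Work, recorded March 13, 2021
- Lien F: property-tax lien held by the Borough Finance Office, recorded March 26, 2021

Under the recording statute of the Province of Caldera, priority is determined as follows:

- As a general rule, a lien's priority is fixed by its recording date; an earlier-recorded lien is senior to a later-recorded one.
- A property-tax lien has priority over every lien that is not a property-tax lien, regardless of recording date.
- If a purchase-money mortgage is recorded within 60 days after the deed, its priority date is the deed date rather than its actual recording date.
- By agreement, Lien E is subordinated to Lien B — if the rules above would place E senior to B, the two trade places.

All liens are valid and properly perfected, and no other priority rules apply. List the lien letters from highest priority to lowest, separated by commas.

Effective dates: B was recorded within the 60-day window, so its effective date is the deed date February 12, 2020.
F is a property-tax lien and takes priority over every other lien.
Ordering the rest by effective date: D (January 6, 2020), A (January 18, 2020), B (February 12, 2020), C (November 28, 2020), E (March 13, 2021).
Since E is not senior to B, the subordination leaves the order unchanged.

F, D, A, B, C, E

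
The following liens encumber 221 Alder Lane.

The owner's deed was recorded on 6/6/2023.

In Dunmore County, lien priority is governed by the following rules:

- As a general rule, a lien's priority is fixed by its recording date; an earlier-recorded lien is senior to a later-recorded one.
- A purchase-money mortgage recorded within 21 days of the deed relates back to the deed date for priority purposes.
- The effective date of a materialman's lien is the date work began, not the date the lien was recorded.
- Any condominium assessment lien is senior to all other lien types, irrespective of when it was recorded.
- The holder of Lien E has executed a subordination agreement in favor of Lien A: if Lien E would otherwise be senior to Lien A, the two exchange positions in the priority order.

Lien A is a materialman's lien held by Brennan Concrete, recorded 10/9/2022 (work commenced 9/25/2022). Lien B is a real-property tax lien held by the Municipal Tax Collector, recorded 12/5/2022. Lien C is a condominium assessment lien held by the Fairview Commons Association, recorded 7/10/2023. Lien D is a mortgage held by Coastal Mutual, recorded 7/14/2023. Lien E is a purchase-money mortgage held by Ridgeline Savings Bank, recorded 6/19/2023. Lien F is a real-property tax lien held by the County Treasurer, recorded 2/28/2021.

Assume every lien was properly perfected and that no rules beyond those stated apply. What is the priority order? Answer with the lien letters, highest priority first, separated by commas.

Adjusting effective dates: A's effective date is 9/25/2022, when work began; E's effective date is the deed date, 6/6/2023.
C is a condominium assessment lien, so it outranks all other liens regardless of date.
Ordering the rest by effective date: F (2/28/2021), A (9/25/2022), B (12/5/2022), E (6/6/2023), D (7/14/2023).
E already ranks below A; the subordination has no effect.

C, F, A, B, E, D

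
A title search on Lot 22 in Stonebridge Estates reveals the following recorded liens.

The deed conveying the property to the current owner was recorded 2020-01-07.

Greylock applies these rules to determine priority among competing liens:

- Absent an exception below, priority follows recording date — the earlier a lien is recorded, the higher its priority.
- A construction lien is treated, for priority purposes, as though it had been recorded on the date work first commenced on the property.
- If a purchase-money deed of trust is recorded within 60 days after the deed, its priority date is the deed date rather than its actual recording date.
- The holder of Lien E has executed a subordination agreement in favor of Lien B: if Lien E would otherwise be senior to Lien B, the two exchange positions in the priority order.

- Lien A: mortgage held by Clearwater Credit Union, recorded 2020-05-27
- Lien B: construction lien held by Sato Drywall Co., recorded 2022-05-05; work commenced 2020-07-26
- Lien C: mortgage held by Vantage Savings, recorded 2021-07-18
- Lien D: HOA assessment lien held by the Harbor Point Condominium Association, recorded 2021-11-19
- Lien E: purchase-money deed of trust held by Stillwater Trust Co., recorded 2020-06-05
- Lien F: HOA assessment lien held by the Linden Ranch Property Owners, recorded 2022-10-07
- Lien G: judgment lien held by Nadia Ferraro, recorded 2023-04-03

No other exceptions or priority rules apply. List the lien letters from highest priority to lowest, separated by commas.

A, B, E, C, D, F, G

Effective dates after the stated exceptions: B relates back to 2020-07-26 (work commenced); E missed the 60-day window (150 days after the deed), so its recording date stands.
By effective date, earliest first: A (2020-05-27), E (2020-06-05), B (2020-07-26), C (2021-07-18), D (2021-11-19), F (2022-10-07), G (2023-04-03).
Because E would otherwise rank above B, the subordination swaps them.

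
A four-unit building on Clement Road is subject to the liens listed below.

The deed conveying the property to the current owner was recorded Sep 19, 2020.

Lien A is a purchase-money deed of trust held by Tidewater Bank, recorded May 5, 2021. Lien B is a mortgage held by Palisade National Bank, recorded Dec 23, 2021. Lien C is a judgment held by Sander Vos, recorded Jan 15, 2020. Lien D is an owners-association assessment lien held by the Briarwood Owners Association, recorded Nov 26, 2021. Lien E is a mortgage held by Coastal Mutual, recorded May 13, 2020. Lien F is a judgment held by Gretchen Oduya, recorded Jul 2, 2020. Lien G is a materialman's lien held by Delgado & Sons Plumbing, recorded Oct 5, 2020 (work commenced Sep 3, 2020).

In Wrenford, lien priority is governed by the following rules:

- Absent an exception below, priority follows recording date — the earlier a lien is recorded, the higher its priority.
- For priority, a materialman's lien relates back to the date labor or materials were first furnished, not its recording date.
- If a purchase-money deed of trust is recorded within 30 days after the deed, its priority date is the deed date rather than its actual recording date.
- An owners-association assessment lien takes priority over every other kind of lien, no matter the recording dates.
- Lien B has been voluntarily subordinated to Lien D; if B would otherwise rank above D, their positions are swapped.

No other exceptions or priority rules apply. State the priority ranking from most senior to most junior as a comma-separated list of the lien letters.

D, C, E, F, G, A, B

First, effective dates: A was recorded 228 days after the deed, outside the 30-day window, so it keeps its recording date; G's effective date is Sep 3, 2020, when work began.
D, as an owners-association assessment lien, has superpriority and ranks first.
Remaining liens by effective date: C (Jan 15, 2020), E (May 13, 2020), F (Jul 2, 2020), G (Sep 3, 2020), A (May 5, 2021), B (Dec 23, 2021).
Since B is not senior to D, the subordination leaves the order unchanged.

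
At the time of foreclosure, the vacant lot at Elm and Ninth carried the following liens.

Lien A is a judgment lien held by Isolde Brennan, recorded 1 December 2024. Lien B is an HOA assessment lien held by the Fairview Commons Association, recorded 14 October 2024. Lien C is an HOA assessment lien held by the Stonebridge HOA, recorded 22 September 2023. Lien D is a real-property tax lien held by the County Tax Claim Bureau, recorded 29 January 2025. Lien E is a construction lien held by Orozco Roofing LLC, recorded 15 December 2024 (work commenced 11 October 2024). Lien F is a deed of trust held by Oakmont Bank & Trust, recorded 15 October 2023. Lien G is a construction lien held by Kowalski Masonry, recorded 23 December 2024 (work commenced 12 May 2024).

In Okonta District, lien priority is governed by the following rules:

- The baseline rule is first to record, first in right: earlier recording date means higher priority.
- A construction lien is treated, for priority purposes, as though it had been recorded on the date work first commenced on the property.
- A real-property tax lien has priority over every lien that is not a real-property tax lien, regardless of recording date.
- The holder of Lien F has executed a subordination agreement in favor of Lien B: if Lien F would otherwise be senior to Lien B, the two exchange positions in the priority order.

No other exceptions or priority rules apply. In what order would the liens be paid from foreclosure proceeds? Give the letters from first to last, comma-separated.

Effective dates after the stated exceptions: E's effective date is 11 October 2024, when work began; G's effective date is 12 May 2024, when work began.
D is a real-property tax lien and takes priority over every other lien.
Ordering the rest by effective date: C (22 September 2023), F (15 October 2023), G (12 May 2024), E (11 October 2024), B (14 October 2024), A (1 December 2024).
F is senior to B before the subordination, so the two trade places.

D, C, B, G, E, F, A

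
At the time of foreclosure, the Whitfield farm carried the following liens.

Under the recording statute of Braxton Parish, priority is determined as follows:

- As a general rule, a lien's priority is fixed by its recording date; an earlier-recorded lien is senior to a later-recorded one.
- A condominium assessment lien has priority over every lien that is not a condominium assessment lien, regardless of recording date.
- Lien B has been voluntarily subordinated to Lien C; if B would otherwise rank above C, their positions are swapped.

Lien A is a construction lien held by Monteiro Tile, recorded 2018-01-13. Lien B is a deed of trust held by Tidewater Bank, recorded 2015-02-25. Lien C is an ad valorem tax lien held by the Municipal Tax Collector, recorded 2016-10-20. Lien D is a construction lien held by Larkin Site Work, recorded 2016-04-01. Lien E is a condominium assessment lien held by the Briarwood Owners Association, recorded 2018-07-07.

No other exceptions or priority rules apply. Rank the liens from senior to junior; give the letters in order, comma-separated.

E, C, D, B, A

E, as a condominium assessment lien, has superpriority and ranks first.
Among the remaining liens, by effective date: B (2015-02-25), D (2016-04-01), C (2016-10-20), A (2018-01-13).
Because B would otherwise rank above C, the subordination swaps them.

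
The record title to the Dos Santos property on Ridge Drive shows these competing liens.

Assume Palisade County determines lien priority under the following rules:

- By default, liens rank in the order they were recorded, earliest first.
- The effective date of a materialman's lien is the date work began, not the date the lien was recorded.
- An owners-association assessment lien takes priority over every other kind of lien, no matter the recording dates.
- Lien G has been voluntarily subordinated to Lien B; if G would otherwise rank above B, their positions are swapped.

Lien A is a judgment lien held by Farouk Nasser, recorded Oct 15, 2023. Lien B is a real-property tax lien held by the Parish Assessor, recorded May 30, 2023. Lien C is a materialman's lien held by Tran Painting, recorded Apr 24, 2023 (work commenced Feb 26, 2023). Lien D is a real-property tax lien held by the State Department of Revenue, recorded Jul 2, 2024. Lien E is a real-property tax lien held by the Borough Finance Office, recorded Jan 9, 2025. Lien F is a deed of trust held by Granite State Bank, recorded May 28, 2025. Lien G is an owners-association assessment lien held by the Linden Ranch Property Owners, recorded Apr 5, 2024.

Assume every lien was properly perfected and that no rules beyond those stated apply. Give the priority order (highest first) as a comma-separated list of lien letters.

B, C, G, A, D, E, F

Effective dates after the stated exceptions: C's effective date is Feb 26, 2023, when work began.
G, as an owners-association assessment lien, has superpriority and ranks first.
Among the remaining liens, by effective date: C (Feb 26, 2023), B (May 30, 2023), A (Oct 15, 2023), D (Jul 2, 2024), E (Jan 9, 2025), F (May 28, 2025).
The subordination applies — G was senior to B — so G and B swap.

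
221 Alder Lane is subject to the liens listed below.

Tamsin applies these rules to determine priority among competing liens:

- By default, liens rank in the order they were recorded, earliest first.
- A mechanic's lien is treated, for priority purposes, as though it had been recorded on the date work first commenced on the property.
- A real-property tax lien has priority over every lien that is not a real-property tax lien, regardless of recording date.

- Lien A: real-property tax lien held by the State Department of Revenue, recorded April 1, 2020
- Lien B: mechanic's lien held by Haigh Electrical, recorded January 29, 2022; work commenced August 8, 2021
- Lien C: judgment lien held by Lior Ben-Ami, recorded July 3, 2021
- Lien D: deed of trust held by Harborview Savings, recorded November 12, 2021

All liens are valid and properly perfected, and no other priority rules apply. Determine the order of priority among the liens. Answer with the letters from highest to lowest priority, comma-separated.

Adjusting effective dates: B is treated as recorded August 8, 2021, the work-commencement date.
A is a real-property tax lien, so it outranks all other liens regardless of date.
Among the remaining liens, by effective date: C (July 3, 2021), B (August 8, 2021), D (November 12, 2021).

A, C, B, D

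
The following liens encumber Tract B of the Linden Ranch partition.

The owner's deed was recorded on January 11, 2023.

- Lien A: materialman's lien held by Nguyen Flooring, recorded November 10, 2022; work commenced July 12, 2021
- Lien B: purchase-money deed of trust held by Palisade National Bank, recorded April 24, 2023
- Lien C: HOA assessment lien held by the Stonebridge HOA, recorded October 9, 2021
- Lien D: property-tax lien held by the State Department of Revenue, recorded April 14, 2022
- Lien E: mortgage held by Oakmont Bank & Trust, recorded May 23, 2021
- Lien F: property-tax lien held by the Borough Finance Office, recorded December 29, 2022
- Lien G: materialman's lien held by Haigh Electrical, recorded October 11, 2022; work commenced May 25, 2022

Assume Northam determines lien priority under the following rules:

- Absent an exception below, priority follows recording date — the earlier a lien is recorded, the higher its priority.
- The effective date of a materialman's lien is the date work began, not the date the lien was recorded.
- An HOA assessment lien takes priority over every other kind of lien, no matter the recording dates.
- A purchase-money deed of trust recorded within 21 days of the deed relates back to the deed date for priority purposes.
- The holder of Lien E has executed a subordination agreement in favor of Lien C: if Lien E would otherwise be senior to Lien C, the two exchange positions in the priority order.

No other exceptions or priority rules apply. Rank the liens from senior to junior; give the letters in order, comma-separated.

Adjusting effective dates: A's effective date is July 12, 2021, when work began; B missed the 21-day window (103 days after the deed), so its recording date stands; G is treated as recorded May 25, 2022, the work-commencement date.
C, as an HOA assessment lien, has superpriority and ranks first.
Ordering the rest by effective date: E (May 23, 2021), A (July 12, 2021), D (April 14, 2022), G (May 25, 2022), F (December 29, 2022), B (April 24, 2023).
E already ranks below C; the subordination has no effect.

C, E, A, D, G, F, B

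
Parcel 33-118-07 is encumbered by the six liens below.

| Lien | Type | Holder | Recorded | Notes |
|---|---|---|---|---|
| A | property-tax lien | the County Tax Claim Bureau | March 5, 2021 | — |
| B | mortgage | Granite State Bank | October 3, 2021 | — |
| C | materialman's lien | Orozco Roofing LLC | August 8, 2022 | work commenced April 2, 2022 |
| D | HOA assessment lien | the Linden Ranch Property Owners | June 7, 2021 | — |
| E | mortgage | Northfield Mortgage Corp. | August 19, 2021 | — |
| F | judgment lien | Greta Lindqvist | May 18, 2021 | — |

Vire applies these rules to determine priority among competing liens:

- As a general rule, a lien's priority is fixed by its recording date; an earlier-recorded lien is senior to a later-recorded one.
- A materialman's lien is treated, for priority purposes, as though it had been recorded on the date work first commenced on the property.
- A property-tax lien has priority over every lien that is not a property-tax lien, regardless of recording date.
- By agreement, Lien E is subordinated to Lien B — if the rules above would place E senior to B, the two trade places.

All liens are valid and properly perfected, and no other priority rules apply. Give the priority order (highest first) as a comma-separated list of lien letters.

Effective dates after the stated exceptions: C is treated as recorded April 2, 2022, the work-commencement date.
As a property-tax lien, A is senior to every other lien.
Ordering the rest by effective date: F (May 18, 2021), D (June 7, 2021), E (August 19, 2021), B (October 3, 2021), C (April 2, 2022).
Because E would otherwise rank above B, the subordination swaps them.

A, F, D, B, E, C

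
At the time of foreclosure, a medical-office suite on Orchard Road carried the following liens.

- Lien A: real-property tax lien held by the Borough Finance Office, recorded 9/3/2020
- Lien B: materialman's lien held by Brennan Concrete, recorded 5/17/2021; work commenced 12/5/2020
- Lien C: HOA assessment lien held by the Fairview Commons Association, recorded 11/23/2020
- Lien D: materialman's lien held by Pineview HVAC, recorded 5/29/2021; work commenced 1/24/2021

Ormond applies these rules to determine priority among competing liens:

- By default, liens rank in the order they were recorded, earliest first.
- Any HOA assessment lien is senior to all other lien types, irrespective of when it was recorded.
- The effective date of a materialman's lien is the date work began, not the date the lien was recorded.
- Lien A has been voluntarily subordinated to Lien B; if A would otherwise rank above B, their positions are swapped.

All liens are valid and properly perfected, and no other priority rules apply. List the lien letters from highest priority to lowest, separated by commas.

Adjusting effective dates: B's effective date is 12/5/2020, when work began; D is treated as recorded 1/24/2021, the work-commencement date.
C, as an HOA assessment lien, has superpriority and ranks first.
Remaining liens by effective date: A (9/3/2020), B (12/5/2020), D (1/24/2021).
A is senior to B before the subordination, so the two trade places.

C, B, A, D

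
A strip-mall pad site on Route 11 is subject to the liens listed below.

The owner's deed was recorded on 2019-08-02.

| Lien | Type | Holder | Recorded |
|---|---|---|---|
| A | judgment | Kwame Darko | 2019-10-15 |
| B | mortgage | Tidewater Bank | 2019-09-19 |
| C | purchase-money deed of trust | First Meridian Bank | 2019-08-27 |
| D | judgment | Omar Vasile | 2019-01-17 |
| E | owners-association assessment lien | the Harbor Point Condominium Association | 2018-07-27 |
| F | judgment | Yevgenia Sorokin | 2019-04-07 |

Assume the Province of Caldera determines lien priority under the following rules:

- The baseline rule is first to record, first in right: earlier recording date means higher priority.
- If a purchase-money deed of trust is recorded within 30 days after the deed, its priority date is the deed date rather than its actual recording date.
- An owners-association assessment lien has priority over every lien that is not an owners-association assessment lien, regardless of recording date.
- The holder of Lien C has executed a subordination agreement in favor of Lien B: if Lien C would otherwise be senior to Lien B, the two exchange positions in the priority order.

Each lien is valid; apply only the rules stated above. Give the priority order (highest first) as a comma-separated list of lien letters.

E, D, F, B, C, A

Effective dates: C relates back to the deed date 2019-08-02.
E, as an owners-association assessment lien, has superpriority and ranks first.
Among the remaining liens, by effective date: D (2019-01-17), F (2019-04-07), C (2019-08-02), B (2019-09-19), A (2019-10-15).
C would otherwise be senior to B, so under the subordination agreement C and B exchange positions.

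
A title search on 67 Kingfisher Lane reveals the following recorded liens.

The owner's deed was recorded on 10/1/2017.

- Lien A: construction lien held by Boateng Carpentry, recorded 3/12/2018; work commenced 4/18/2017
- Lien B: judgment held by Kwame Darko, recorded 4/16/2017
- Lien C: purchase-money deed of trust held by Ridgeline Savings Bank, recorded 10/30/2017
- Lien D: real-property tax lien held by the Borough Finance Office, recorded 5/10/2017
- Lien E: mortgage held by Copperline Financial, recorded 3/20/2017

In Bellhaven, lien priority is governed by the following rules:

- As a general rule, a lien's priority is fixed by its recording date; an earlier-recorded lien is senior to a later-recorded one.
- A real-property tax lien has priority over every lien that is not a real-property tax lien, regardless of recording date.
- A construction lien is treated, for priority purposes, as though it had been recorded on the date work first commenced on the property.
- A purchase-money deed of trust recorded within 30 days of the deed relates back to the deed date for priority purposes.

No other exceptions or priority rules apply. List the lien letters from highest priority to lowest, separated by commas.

D, E, B, A, C

First, effective dates: A is treated as recorded 4/18/2017, the work-commencement date; C relates back to the deed date 10/1/2017.
As a real-property tax lien, D is senior to every other lien.
Remaining liens by effective date: E (3/20/2017), B (4/16/2017), A (4/18/2017), C (10/1/2017).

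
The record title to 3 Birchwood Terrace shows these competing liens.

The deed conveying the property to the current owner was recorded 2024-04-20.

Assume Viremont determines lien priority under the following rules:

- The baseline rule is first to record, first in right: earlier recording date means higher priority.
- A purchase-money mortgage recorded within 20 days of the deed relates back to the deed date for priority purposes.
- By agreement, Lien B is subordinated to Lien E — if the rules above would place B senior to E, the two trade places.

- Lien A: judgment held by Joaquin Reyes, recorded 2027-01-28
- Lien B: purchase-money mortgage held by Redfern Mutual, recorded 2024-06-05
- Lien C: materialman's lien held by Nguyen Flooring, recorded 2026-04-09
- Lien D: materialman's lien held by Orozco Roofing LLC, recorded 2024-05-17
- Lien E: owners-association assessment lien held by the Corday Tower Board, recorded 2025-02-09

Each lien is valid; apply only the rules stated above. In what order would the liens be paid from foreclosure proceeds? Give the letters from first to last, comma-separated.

D, E, B, C, A

Effective dates: B missed the 20-day window (46 days after the deed), so its recording date stands.
By effective date: D (2024-05-17), B (2024-06-05), E (2025-02-09), C (2026-04-09), A (2027-01-28).
The subordination applies — B was senior to E — so B and E swap.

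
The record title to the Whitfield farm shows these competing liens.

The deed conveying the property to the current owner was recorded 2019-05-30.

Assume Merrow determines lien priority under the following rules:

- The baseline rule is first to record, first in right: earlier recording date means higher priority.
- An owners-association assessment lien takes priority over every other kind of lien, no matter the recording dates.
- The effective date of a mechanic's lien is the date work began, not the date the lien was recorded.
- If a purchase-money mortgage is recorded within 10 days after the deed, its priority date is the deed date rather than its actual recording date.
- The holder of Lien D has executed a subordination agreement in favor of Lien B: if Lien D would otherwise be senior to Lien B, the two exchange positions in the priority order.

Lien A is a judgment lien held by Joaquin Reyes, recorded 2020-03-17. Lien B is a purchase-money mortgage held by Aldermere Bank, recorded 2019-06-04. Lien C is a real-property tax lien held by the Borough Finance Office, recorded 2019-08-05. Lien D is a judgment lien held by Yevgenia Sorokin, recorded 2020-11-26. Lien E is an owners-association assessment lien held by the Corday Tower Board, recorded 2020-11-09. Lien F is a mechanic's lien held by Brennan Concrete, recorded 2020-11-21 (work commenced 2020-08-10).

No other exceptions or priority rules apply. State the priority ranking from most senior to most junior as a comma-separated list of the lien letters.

Effective dates: B was recorded within the 10-day window, so its effective date is the deed date 2019-05-30; F is treated as recorded 2020-08-10, the work-commencement date.
E, as an owners-association assessment lien, has superpriority and ranks first.
Ordering the rest by effective date: B (2019-05-30), C (2019-08-05), A (2020-03-17), F (2020-08-10), D (2020-11-26).
D already ranks below B; the subordination has no effect.

E, B, C, A, F, D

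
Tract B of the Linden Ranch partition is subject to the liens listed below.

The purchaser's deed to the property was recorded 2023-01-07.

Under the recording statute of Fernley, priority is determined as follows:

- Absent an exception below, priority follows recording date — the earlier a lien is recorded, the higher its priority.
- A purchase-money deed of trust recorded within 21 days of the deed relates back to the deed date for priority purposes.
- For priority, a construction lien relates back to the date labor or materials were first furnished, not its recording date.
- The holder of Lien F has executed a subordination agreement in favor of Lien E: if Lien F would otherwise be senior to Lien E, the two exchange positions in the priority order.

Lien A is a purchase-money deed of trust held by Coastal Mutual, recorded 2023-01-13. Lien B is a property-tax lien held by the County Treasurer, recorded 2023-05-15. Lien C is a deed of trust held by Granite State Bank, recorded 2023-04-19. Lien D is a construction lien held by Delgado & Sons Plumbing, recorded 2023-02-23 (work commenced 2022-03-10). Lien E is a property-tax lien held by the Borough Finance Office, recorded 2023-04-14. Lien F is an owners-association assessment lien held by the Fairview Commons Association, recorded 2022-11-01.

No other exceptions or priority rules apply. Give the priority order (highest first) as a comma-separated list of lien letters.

D, E, A, F, C, B

Effective dates after the stated exceptions: A was recorded within the 21-day window, so its effective date is the deed date 2023-01-07; D relates back to 2022-03-10 (work commenced).
By effective date, earliest first: D (2022-03-10), F (2022-11-01), A (2023-01-07), E (2023-04-14), C (2023-04-19), B (2023-05-15).
Because F would otherwise rank above E, the subordination swaps them.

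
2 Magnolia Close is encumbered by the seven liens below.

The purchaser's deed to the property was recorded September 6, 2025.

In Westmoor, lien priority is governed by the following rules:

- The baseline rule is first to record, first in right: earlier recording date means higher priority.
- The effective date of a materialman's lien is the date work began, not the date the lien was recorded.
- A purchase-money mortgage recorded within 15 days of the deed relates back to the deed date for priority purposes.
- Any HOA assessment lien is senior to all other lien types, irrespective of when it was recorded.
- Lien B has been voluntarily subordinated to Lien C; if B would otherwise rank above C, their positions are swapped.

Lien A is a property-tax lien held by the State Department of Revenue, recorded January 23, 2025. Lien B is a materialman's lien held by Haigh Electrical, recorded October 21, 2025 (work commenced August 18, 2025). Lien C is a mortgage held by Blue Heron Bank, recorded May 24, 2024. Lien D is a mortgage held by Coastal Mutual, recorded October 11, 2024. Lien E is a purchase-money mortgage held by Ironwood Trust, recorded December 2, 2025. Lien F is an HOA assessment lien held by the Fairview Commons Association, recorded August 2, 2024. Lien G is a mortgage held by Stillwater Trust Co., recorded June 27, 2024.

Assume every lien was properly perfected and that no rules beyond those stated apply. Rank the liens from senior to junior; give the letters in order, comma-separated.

F, C, G, D, A, B, E

Adjusting effective dates: B's effective date is August 18, 2025, when work began; E was recorded 87 days after the deed — beyond 15 days — so no relation-back applies.
As an HOA assessment lien, F is senior to every other lien.
Remaining liens by effective date: C (May 24, 2024), G (June 27, 2024), D (October 11, 2024), A (January 23, 2025), B (August 18, 2025), E (December 2, 2025).
B already ranks below C; the subordination has no effect.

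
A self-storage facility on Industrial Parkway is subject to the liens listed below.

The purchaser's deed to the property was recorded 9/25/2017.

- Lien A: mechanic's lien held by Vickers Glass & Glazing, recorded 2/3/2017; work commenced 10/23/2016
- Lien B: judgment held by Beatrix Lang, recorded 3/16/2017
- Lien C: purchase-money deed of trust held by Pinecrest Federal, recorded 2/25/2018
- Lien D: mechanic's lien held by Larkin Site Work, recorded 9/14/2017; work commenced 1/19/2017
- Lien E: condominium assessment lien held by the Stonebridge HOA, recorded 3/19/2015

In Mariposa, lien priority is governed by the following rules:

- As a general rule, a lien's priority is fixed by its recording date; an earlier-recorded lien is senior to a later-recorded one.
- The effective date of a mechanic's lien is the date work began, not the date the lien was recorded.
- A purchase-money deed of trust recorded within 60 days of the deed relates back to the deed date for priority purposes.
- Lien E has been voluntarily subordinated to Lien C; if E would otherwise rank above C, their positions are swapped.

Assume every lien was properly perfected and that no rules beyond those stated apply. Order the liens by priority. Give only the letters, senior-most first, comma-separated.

Effective dates: A is treated as recorded 10/23/2016, the work-commencement date; C was recorded 153 days after the deed, outside the 60-day window, so it keeps its recording date; D's effective date is 1/19/2017, when work began.
By effective date, earliest first: E (3/19/2015), A (10/23/2016), D (1/19/2017), B (3/16/2017), C (2/25/2018).
E is senior to C before the subordination, so the two trade places.

C, A, D, B, E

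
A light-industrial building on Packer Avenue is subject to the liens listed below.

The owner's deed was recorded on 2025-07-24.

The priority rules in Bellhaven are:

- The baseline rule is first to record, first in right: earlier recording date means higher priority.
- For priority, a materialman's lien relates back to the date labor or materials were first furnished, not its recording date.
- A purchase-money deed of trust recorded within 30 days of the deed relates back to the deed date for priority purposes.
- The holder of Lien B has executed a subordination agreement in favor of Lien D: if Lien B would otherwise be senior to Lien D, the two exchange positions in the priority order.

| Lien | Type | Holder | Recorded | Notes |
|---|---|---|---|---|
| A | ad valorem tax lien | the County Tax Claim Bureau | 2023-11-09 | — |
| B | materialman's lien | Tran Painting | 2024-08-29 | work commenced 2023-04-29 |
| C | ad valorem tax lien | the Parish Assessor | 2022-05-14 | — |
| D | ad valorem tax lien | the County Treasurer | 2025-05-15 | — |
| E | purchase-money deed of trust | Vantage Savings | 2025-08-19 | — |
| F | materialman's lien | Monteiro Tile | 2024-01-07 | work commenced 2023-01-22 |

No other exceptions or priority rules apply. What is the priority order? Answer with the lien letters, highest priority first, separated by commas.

C, F, D, A, B, E

Effective dates: B relates back to 2023-04-29 (work commenced); E was recorded within the 30-day window, so its effective date is the deed date 2025-07-24; F's effective date is 2023-01-22, when work began.
By effective date: C (2022-05-14), F (2023-01-22), B (2023-04-29), A (2023-11-09), D (2025-05-15), E (2025-07-24).
B would otherwise be senior to D, so under the subordination agreement B and D exchange positions.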